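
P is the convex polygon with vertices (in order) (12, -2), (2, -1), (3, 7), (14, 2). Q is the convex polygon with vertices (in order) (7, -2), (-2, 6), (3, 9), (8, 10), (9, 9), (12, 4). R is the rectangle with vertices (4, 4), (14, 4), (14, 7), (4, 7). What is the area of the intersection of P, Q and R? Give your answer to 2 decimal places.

The intersection is the polygon with vertices (9.6,4), (4,4), (4,6.545).
By the shoelace formula its area is 7.13.

7.13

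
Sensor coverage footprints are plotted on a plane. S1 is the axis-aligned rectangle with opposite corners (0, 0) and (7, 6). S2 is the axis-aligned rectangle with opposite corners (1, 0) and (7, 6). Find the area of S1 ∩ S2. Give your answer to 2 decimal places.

36.00

|S1∩S2|: x∈[1,7], y∈[0,6] → 6·6 = 36.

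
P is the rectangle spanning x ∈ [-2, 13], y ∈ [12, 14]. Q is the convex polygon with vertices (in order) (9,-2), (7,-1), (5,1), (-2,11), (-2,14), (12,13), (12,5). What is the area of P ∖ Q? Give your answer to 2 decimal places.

|P| = 30, |P∩Q| = 21.
|P ∖ Q| = |P| − |P∩Q| = 30 − 21 = 9.00.

9.00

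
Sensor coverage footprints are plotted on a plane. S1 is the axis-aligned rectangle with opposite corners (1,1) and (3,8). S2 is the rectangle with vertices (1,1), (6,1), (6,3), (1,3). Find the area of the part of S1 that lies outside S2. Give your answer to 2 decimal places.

|S1∩S2|: x∈[1,3], y∈[1,3] → 2·2 = 4.
|S1| = 14.
|S1 ∖ S2| = |S1| − |S1∩S2| = 14 − 4 = 10.00.

10.00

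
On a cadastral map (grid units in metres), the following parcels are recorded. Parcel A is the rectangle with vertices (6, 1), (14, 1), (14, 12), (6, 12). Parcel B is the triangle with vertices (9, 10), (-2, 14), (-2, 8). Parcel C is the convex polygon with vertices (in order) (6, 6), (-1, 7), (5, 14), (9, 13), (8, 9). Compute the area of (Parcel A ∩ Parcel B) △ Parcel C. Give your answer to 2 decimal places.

43.34

|Parcel A ∩ Parcel B| = 2.4545.
|(Parcel A ∩ Parcel B) ∩ Parcel C| = 2.3072.
|(Parcel A ∩ Parcel B) △ Parcel C| = 2.4545 + 45.5 − 4.6144 = 43.34.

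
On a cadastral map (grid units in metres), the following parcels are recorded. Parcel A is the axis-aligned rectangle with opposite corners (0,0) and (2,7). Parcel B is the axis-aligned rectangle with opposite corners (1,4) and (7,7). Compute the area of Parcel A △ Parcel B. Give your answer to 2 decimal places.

|Parcel A∩Parcel B|: x∈[1,2], y∈[4,7] → 1·3 = 3.
|Parcel A △ Parcel B| = |Parcel A| + |Parcel B| − 2·|Parcel A∩Parcel B| = 14 + 18 − 6 = 26.00.

26.00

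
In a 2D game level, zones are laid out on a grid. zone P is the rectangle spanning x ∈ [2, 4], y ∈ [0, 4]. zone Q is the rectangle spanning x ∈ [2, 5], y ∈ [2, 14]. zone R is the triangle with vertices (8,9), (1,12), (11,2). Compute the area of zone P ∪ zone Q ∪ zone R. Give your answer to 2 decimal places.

By inclusion–exclusion:
Individual areas: |zone P| = 8, |zone Q| = 36, |zone R| = 20.
|zone P∩zone Q|: x∈[2,4], y∈[2,4] → 2·2 = 4.
|zone P∩zone R| = 0.
|zone Q∩zone R| = 4.2857.
|zone P∩zone Q∩zone R| = 0.
|zone P ∪ zone Q ∪ zone R| = 64 − 8.2857 + 0 = 55.71.

55.71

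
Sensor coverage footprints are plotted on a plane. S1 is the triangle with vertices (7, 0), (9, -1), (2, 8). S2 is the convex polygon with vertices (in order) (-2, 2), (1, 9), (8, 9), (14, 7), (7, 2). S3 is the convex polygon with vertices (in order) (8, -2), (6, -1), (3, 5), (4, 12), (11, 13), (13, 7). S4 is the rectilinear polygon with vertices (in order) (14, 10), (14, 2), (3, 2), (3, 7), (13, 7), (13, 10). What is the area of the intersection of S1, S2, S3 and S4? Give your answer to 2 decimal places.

2.53

The intersection is the polygon with vertices (5.75,2), (3.163,6.139), (3.207,6.448), (6.667,2).
By the shoelace formula its area is 2.53.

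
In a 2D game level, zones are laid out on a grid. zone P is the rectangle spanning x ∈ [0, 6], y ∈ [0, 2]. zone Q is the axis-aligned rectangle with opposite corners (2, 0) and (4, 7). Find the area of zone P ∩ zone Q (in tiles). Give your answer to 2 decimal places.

|zone P∩zone Q|: x∈[2,4], y∈[0,2] → 2·2 = 4.

4.00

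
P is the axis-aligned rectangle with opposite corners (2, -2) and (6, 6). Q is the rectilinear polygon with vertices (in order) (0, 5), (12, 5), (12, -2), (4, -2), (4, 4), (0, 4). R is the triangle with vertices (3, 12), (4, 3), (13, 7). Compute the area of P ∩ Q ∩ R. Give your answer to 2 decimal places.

The intersection is the polygon with vertices (4,4), (3.889,4), (3.778,5), (6,5), (6,3.889), (4,3).
By the shoelace formula its area is 3.28.

3.28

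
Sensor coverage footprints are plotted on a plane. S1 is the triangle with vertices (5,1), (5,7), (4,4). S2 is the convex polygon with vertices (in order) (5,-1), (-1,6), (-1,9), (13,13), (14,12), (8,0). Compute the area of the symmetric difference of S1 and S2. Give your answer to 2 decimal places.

|S1| = 3, |S2| = 117, |S1∩S2| = 3.
|S1 △ S2| = |S1| + |S2| − 2·|S1∩S2| = 3 + 117 − 6 = 114.00.

114.00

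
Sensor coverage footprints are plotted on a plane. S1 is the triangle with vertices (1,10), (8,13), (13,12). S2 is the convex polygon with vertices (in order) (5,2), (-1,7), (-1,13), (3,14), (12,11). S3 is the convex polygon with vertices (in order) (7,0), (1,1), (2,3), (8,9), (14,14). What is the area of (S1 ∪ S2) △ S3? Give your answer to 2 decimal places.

|S1 ∪ S2| = 97.5139.
|(S1 ∪ S2) ∩ S3| = 23.6306.
|(S1 ∪ S2) △ S3| = 97.5139 + 55 − 47.2613 = 105.25.

105.25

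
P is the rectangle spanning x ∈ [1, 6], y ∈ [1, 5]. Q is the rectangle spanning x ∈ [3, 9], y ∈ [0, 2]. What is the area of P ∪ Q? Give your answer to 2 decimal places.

By inclusion–exclusion:
Individual areas: |P| = 20, |Q| = 12.
|P∩Q|: x∈[3,6], y∈[1,2] → 3·1 = 3.
|P ∪ Q| = 32 − 3 = 29.00.

29.00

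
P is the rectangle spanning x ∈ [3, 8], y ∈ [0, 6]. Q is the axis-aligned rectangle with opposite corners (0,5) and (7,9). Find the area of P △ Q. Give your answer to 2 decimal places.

50.00

|P∩Q|: x∈[3,7], y∈[5,6] → 4·1 = 4.
|P △ Q| = |P| + |Q| − 2·|P∩Q| = 30 + 28 − 8 = 50.00.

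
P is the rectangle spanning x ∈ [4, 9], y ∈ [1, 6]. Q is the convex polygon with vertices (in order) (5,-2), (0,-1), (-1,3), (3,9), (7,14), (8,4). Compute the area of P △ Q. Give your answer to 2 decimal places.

72.40

|P| = 25, |Q| = 82.5, |P∩Q| = 17.55.
|P △ Q| = |P| + |Q| − 2·|P∩Q| = 25 + 82.5 − 35.1 = 72.40.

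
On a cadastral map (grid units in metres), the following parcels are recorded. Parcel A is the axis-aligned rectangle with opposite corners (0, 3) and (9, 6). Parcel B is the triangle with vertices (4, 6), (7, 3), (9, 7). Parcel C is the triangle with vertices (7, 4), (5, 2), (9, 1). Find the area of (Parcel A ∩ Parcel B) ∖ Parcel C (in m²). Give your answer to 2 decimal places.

6.36

|Parcel A ∩ Parcel B| = 6.75.
|(Parcel A ∩ Parcel B) ∩ Parcel C| = 0.3929.
|(Parcel A ∩ Parcel B) ∖ Parcel C| = 6.75 − 0.3929 = 6.36.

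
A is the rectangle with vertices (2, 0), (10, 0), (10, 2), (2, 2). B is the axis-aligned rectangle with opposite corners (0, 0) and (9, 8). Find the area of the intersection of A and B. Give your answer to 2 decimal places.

14.00

|A∩B|: x∈[2,9], y∈[0,2] → 7·2 = 14.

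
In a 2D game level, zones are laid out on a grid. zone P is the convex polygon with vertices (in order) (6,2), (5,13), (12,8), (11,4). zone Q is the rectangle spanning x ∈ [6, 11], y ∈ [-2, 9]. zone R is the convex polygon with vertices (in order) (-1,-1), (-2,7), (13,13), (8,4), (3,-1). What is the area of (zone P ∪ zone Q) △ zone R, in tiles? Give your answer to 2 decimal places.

|zone P ∪ zone Q| = 70.0571.
|(zone P ∪ zone Q) ∩ zone R| = 27.4987.
|(zone P ∪ zone Q) △ zone R| = 70.0571 + 101 − 54.9974 = 116.06.

116.06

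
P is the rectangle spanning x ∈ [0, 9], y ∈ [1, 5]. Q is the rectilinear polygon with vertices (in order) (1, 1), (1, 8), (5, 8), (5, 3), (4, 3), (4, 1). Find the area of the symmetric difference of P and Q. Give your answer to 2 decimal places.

34.00

|P| = 36, |Q| = 26, |P∩Q| = 14.
|P △ Q| = |P| + |Q| − 2·|P∩Q| = 36 + 26 − 28 = 34.00.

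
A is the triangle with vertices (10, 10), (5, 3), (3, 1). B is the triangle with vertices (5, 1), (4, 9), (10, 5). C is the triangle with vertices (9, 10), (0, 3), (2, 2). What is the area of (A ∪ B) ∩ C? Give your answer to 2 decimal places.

The region (A ∪ B) ∩ C is the polygon with vertices (4.329,6.367), (6,7.667), (6.605,7.263), (4.516,4.875).
By the shoelace formula its area is 2.51.

2.51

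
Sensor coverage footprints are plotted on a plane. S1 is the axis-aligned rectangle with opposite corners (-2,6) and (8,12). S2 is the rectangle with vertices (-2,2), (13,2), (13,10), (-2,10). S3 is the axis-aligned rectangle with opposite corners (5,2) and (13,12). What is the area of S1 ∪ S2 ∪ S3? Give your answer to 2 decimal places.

By inclusion–exclusion:
Individual areas: |S1| = 60, |S2| = 120, |S3| = 80.
|S1∩S2|: x∈[-2,8], y∈[6,10] → 10·4 = 40.
|S1∩S3|: x∈[5,8], y∈[6,12] → 3·6 = 18.
|S2∩S3|: x∈[5,13], y∈[2,10] → 8·8 = 64.
|S1∩S2∩S3| = 12.
|S1 ∪ S2 ∪ S3| = 260 − 122 + 12 = 150.00.

150.00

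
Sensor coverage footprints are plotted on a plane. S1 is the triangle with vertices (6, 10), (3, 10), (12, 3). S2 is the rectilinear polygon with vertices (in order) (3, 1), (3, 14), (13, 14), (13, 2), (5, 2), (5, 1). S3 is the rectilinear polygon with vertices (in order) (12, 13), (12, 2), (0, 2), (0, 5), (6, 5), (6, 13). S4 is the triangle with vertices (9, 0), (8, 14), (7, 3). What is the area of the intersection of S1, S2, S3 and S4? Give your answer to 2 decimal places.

1.78

The intersection is the polygon with vertices (7.33,6.632), (7.479,8.274), (8.493,7.091), (8.597,5.647).
By the shoelace formula its area is 1.78.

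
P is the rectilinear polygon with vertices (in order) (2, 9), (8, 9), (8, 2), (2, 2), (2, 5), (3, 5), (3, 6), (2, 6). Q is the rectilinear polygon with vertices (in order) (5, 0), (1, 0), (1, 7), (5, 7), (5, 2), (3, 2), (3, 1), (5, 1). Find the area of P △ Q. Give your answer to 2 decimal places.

39.00

|P| = 41, |Q| = 26, |P∩Q| = 14.
|P △ Q| = |P| + |Q| − 2·|P∩Q| = 41 + 26 − 28 = 39.00.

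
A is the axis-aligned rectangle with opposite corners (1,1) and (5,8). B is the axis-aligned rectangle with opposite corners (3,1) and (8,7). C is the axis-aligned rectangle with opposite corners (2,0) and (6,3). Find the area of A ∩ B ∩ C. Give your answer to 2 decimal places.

4.00

The intersection is the polygon with vertices (3,1), (3,3), (5,3), (5,1).
By the shoelace formula its area is 4.00.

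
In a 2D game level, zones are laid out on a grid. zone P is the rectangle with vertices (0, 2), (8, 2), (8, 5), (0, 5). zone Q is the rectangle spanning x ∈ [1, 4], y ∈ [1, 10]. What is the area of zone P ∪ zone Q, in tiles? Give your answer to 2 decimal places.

42.00

By inclusion–exclusion:
Individual areas: |zone P| = 24, |zone Q| = 27.
|zone P∩zone Q|: x∈[1,4], y∈[2,5] → 3·3 = 9.
|zone P ∪ zone Q| = 51 − 9 = 42.00.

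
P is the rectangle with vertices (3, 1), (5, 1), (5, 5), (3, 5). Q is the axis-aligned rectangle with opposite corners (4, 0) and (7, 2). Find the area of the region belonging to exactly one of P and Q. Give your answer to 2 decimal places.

|P∩Q|: x∈[4,5], y∈[1,2] → 1·1 = 1.
|P △ Q| = |P| + |Q| − 2·|P∩Q| = 8 + 6 − 2 = 12.00.

12.00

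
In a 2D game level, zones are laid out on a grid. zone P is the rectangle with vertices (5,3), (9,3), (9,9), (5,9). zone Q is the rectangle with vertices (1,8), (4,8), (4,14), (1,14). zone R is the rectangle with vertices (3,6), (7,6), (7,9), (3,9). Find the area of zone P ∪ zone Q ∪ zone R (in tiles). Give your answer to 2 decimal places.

By inclusion–exclusion:
Individual areas: |zone P| = 24, |zone Q| = 18, |zone R| = 12.
|zone P∩zone Q| = 0 (no overlap).
|zone P∩zone R|: x∈[5,7], y∈[6,9] → 2·3 = 6.
|zone Q∩zone R|: x∈[3,4], y∈[8,9] → 1·1 = 1.
|zone P∩zone Q∩zone R| = 0.
|zone P ∪ zone Q ∪ zone R| = 54 − 7 + 0 = 47.00.

47.00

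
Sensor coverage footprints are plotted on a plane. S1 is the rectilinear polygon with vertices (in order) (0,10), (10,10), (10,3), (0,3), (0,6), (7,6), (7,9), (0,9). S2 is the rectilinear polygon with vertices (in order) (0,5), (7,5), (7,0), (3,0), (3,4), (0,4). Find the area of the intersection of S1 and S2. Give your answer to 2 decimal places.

The intersection is the polygon with vertices (3,3), (3,4), (0,4), (0,5), (7,5), (7,3).
By the shoelace formula its area is 11.00.

11.00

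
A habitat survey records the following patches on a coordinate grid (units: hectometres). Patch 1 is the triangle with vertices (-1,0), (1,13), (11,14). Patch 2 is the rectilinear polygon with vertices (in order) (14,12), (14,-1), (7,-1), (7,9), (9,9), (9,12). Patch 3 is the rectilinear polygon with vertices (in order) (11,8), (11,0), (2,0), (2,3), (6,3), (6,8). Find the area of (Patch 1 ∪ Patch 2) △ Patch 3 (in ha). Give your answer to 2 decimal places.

136.95

|Patch 1 ∪ Patch 2| = 148.9524.
|(Patch 1 ∪ Patch 2) ∩ Patch 3| = 32.
|(Patch 1 ∪ Patch 2) △ Patch 3| = 148.9524 + 52 − 64 = 136.95.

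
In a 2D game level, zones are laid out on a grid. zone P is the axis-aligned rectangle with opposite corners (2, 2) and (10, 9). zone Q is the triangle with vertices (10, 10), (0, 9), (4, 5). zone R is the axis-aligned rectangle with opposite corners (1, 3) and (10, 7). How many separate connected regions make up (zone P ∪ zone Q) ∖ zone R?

(zone P ∪ zone Q) ∖ zone R splits into 2 disjoint pieces (area 22.4, area 8).

2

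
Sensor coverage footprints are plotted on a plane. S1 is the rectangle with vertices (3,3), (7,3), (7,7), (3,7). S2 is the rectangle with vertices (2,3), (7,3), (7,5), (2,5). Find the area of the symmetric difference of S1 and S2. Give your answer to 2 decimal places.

|S1∩S2|: x∈[3,7], y∈[3,5] → 4·2 = 8.
|S1 △ S2| = |S1| + |S2| − 2·|S1∩S2| = 16 + 10 − 16 = 10.00.

10.00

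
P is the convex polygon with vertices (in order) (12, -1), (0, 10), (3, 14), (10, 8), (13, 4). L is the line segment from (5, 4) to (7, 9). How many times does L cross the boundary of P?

1

The segment meets the boundary at (5.415,5.037).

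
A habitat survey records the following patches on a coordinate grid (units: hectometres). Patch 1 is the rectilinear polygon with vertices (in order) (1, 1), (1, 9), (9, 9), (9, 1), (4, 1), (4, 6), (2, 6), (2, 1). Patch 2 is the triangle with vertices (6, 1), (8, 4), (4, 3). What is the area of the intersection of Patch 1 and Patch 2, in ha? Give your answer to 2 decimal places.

The intersection is the polygon with vertices (8,4), (6,1), (4,3).
By the shoelace formula its area is 5.00.

5.00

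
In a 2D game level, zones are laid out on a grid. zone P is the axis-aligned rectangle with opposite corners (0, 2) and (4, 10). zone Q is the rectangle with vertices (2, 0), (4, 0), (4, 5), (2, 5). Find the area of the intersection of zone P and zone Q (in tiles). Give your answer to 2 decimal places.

|zone P∩zone Q|: x∈[2,4], y∈[2,5] → 2·3 = 6.

6.00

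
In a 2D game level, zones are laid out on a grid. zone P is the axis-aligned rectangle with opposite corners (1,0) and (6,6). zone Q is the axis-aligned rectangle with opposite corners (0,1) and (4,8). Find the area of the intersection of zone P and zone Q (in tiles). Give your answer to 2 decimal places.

15.00

|zone P∩zone Q|: x∈[1,4], y∈[1,6] → 3·5 = 15.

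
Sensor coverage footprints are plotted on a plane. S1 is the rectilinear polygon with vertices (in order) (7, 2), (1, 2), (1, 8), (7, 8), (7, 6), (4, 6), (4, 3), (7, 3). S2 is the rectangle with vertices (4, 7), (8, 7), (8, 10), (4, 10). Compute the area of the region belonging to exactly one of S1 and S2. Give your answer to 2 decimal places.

33.00

|S1| = 27, |S2| = 12, |S1∩S2| = 3.
|S1 △ S2| = |S1| + |S2| − 2·|S1∩S2| = 27 + 12 − 6 = 33.00.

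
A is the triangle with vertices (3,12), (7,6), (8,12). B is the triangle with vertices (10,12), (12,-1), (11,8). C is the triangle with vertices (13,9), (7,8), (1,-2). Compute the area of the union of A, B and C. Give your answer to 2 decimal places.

By inclusion–exclusion:
Individual areas: |A| = 15, |B| = 2.5, |C| = 27.
|A∩B| = 0.
|A∩C| = 0.9744.
|B∩C| = 0.5465.
|A∩B∩C| = 0.
|A ∪ B ∪ C| = 44.5 − 1.5209 + 0 = 42.98.

42.98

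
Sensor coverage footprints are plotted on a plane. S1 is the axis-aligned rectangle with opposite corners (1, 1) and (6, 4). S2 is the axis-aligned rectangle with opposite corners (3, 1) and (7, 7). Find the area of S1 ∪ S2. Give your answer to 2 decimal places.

30.00

By inclusion–exclusion:
Individual areas: |S1| = 15, |S2| = 24.
|S1∩S2|: x∈[3,6], y∈[1,4] → 3·3 = 9.
|S1 ∪ S2| = 39 − 9 = 30.00.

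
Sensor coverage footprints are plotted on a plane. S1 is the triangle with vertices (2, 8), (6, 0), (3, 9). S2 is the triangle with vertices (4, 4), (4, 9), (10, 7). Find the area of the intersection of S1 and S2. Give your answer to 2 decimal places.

0.57

The intersection is the polygon with vertices (4.571,4.286), (4,4), (4,6).
By the shoelace formula its area is 0.57.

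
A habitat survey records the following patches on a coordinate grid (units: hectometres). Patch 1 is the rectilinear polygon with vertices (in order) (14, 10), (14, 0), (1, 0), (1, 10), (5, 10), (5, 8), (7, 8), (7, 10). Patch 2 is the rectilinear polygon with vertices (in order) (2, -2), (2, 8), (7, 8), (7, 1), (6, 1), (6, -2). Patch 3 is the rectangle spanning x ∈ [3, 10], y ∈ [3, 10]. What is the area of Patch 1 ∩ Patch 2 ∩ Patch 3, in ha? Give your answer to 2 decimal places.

The intersection is the polygon with vertices (5,8), (7,8), (7,3), (3,3), (3,8).
By the shoelace formula its area is 20.00.

20.00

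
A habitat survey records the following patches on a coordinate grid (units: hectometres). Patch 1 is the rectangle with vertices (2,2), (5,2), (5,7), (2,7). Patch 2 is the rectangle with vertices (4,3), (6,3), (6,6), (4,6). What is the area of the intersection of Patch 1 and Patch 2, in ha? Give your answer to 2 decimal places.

|Patch 1∩Patch 2|: x∈[4,5], y∈[3,6] → 1·3 = 3.

3.00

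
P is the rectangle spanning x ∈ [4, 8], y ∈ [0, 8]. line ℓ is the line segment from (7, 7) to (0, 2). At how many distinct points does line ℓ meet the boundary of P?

The segment meets the boundary at (4,4.857).

1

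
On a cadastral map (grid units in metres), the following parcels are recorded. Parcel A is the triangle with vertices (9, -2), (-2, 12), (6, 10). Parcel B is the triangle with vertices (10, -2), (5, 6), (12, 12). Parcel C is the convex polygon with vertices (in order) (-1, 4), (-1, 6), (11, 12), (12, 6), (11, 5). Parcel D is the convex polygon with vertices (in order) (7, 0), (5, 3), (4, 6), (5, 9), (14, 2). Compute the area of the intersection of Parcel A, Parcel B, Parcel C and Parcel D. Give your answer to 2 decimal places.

3.79

The intersection is the polygon with vertices (6.647,7.412), (7.327,4.694), (5.891,4.574), (5,6).
By the shoelace formula its area is 3.79.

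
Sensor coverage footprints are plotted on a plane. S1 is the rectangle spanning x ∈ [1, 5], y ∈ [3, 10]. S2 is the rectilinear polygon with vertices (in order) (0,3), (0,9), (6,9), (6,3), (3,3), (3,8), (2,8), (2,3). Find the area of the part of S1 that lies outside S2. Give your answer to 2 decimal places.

|S1| = 28, |S1∩S2| = 19.
|S1 ∖ S2| = |S1| − |S1∩S2| = 28 − 19 = 9.00.

9.00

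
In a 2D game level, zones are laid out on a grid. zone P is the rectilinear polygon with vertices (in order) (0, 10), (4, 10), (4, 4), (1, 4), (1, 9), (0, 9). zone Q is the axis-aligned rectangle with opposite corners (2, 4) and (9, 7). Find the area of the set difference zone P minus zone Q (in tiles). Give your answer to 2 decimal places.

|zone P| = 19, |zone P∩zone Q| = 6.
|zone P ∖ zone Q| = |zone P| − |zone P∩zone Q| = 19 − 6 = 13.00.

13.00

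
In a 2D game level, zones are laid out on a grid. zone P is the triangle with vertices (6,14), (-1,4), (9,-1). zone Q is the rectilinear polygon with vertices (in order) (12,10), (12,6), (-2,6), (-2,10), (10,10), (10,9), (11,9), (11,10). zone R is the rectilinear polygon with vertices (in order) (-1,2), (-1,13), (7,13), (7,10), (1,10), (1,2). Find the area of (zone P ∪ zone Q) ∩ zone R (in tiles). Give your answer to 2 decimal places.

|zone P ∪ zone Q| = 100.9.
|(zone P ∪ zone Q) ∩ zone R| = 18.35.

18.35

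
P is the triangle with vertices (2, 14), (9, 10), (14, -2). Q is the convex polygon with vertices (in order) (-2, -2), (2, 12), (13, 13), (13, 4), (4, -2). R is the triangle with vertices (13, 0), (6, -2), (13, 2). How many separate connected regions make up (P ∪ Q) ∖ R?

2

(P ∪ Q) ∖ R splits into 2 disjoint pieces (area 164.0109, area 0.6706).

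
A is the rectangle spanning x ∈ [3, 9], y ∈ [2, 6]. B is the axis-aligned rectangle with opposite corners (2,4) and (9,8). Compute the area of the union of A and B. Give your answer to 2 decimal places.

40.00

By inclusion–exclusion:
Individual areas: |A| = 24, |B| = 28.
|A∩B|: x∈[3,9], y∈[4,6] → 6·2 = 12.
|A ∪ B| = 52 − 12 = 40.00.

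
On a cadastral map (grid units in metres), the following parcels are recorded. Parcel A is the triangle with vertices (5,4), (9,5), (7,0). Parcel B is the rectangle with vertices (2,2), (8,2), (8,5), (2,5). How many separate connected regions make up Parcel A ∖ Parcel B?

Parcel A ∖ Parcel B splits into 2 disjoint pieces (area 1.125, area 1.8).

2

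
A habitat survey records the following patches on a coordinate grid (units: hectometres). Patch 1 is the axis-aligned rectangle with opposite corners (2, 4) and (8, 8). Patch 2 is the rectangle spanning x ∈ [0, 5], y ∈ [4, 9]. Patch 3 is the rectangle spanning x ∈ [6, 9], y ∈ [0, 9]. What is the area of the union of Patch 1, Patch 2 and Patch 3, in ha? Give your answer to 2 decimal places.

56.00

By inclusion–exclusion:
Individual areas: |Patch 1| = 24, |Patch 2| = 25, |Patch 3| = 27.
|Patch 1∩Patch 2|: x∈[2,5], y∈[4,8] → 3·4 = 12.
|Patch 1∩Patch 3|: x∈[6,8], y∈[4,8] → 2·4 = 8.
|Patch 2∩Patch 3| = 0 (no overlap).
|Patch 1∩Patch 2∩Patch 3| = 0.
|Patch 1 ∪ Patch 2 ∪ Patch 3| = 76 − 20 + 0 = 56.00.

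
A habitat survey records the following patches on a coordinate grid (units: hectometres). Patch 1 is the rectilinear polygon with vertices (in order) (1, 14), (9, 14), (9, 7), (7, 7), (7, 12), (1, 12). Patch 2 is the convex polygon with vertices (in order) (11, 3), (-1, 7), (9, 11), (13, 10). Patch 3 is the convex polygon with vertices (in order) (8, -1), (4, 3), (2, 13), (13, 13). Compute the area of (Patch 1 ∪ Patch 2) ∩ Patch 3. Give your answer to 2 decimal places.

53.27

|Patch 1 ∪ Patch 2| = 77.8.
|(Patch 1 ∪ Patch 2) ∩ Patch 3| = 53.27.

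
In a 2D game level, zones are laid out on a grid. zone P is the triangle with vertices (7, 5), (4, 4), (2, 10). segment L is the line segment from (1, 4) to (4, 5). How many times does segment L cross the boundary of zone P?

1

The segment meets the boundary at (3.7,4.9).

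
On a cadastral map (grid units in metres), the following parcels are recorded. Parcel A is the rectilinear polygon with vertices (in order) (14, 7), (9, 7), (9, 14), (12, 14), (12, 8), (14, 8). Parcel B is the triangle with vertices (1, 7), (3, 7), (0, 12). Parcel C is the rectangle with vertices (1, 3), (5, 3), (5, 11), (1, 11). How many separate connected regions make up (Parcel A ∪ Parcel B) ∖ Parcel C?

(Parcel A ∪ Parcel B) ∖ Parcel C splits into 2 disjoint pieces (area 23, area 1.6667).

2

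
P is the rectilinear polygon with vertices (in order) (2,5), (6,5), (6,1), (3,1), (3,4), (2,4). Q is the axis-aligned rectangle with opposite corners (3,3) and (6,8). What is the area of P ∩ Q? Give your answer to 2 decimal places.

6.00

The intersection is the polygon with vertices (6,5), (6,3), (3,3), (3,4), (3,5).
By the shoelace formula its area is 6.00.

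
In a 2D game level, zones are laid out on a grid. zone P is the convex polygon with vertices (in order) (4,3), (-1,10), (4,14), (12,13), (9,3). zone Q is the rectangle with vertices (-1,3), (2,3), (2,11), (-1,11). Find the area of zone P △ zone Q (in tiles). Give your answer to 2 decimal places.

|zone P| = 96.5, |zone Q| = 24, |zone P∩zone Q| = 8.675.
|zone P △ zone Q| = |zone P| + |zone Q| − 2·|zone P∩zone Q| = 96.5 + 24 − 17.35 = 103.15.

103.15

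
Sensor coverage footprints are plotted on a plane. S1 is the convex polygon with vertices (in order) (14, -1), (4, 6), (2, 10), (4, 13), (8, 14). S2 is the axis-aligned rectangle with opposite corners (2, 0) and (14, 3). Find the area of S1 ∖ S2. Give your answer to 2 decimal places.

67.29

|S1| = 75, |S1∩S2| = 7.7143.
|S1 ∖ S2| = |S1| − |S1∩S2| = 75 − 7.7143 = 67.29.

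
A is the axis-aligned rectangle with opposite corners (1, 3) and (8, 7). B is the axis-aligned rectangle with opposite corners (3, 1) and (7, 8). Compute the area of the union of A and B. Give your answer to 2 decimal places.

By inclusion–exclusion:
Individual areas: |A| = 28, |B| = 28.
|A∩B|: x∈[3,7], y∈[3,7] → 4·4 = 16.
|A ∪ B| = 56 − 16 = 40.00.

40.00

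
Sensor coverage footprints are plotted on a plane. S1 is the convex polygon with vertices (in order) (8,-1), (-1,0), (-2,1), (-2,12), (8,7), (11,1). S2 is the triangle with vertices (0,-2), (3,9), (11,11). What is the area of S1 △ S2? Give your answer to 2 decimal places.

|S1| = 111, |S2| = 41, |S1∩S2| = 28.919.
|S1 △ S2| = |S1| + |S2| − 2·|S1∩S2| = 111 + 41 − 57.838 = 94.16.

94.16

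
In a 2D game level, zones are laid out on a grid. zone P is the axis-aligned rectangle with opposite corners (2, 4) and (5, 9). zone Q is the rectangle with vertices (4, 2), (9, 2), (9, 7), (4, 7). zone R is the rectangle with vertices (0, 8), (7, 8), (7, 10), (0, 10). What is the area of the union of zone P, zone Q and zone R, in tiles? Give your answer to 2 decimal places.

48.00

By inclusion–exclusion:
Individual areas: |zone P| = 15, |zone Q| = 25, |zone R| = 14.
|zone P∩zone Q|: x∈[4,5], y∈[4,7] → 1·3 = 3.
|zone P∩zone R|: x∈[2,5], y∈[8,9] → 3·1 = 3.
|zone Q∩zone R| = 0 (no overlap).
|zone P∩zone Q∩zone R| = 0.
|zone P ∪ zone Q ∪ zone R| = 54 − 6 + 0 = 48.00.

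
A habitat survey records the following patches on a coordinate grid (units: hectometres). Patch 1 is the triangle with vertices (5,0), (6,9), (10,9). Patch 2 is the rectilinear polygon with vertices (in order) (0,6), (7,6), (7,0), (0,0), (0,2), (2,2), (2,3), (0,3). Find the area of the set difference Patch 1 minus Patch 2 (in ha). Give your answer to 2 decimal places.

|Patch 1| = 18, |Patch 1∩Patch 2| = 6.4.
|Patch 1 ∖ Patch 2| = |Patch 1| − |Patch 1∩Patch 2| = 18 − 6.4 = 11.60.

11.60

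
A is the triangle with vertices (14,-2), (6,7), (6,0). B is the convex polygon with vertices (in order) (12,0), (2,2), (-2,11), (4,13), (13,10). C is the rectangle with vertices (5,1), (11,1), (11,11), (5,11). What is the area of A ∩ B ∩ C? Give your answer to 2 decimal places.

15.84

The intersection is the polygon with vertices (11,1.375), (11,1), (7,1), (6,1.2), (6,7).
By the shoelace formula its area is 15.84.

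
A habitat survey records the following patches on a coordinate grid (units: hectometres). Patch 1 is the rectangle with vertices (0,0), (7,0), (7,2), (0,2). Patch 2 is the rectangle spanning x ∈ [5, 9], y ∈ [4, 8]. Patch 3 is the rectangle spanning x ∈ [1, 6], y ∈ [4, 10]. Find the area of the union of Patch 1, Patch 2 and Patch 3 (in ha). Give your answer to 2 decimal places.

56.00

By inclusion–exclusion:
Individual areas: |Patch 1| = 14, |Patch 2| = 16, |Patch 3| = 30.
|Patch 1∩Patch 2| = 0 (no overlap).
|Patch 1∩Patch 3| = 0 (no overlap).
|Patch 2∩Patch 3|: x∈[5,6], y∈[4,8] → 1·4 = 4.
|Patch 1∩Patch 2∩Patch 3| = 0.
|Patch 1 ∪ Patch 2 ∪ Patch 3| = 60 − 4 + 0 = 56.00.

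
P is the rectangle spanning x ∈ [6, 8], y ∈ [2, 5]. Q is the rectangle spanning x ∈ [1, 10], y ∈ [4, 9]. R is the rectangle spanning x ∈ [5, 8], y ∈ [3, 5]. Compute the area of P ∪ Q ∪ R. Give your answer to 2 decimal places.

By inclusion–exclusion:
Individual areas: |P| = 6, |Q| = 45, |R| = 6.
|P∩Q|: x∈[6,8], y∈[4,5] → 2·1 = 2.
|P∩R|: x∈[6,8], y∈[3,5] → 2·2 = 4.
|Q∩R|: x∈[5,8], y∈[4,5] → 3·1 = 3.
|P∩Q∩R| = 2.
|P ∪ Q ∪ R| = 57 − 9 + 2 = 50.00.

50.00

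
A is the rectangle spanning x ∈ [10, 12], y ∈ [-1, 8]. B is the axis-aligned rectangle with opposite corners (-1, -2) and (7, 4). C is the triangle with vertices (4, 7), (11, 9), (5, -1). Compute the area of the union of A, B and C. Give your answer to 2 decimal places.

By inclusion–exclusion:
Individual areas: |A| = 18, |B| = 48, |C| = 29.
|A∩B| = 0 (no overlap).
|A∩C| = 0.1333.
|B∩C| = 8.2292.
|A∩B∩C| = 0.
|A ∪ B ∪ C| = 95 − 8.3625 + 0 = 86.64.

86.64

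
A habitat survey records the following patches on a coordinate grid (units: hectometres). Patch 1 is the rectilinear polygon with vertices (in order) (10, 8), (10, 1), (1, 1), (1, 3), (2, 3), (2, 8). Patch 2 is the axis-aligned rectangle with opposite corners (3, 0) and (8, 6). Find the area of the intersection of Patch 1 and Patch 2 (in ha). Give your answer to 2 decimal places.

The intersection is the polygon with vertices (3,1), (3,6), (8,6), (8,1).
By the shoelace formula its area is 25.00.

25.00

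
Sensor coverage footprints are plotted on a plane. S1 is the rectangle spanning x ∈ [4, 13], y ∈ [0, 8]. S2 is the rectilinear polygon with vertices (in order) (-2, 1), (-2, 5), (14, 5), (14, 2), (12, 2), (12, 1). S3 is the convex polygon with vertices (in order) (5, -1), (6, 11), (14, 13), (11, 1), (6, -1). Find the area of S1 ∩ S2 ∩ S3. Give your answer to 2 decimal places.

The intersection is the polygon with vertices (5.167,1), (5.5,5), (12,5), (11,1).
By the shoelace formula its area is 24.67.

24.67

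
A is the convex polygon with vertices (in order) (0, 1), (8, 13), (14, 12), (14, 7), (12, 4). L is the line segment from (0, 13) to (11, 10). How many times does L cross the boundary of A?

1

The segment meets the boundary at (6.769,11.154).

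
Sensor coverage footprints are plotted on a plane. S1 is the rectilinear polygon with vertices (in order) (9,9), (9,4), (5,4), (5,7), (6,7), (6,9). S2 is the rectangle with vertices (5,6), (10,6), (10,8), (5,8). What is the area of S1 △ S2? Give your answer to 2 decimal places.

14.00

|S1| = 18, |S2| = 10, |S1∩S2| = 7.
|S1 △ S2| = |S1| + |S2| − 2·|S1∩S2| = 18 + 10 − 14 = 14.00.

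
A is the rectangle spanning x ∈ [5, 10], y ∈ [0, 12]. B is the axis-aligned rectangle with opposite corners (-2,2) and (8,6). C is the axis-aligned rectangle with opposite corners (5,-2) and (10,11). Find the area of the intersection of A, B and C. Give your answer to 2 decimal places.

The intersection is the polygon with vertices (8,6), (8,2), (5,2), (5,6).
By the shoelace formula its area is 12.00.

12.00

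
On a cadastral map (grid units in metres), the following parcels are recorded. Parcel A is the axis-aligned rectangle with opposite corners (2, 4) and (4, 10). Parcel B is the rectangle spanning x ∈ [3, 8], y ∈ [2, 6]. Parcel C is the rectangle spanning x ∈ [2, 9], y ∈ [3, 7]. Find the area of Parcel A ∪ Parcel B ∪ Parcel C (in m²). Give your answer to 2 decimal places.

39.00

By inclusion–exclusion:
Individual areas: |Parcel A| = 12, |Parcel B| = 20, |Parcel C| = 28.
|Parcel A∩Parcel B|: x∈[3,4], y∈[4,6] → 1·2 = 2.
|Parcel A∩Parcel C|: x∈[2,4], y∈[4,7] → 2·3 = 6.
|Parcel B∩Parcel C|: x∈[3,8], y∈[3,6] → 5·3 = 15.
|Parcel A∩Parcel B∩Parcel C| = 2.
|Parcel A ∪ Parcel B ∪ Parcel C| = 60 − 23 + 2 = 39.00.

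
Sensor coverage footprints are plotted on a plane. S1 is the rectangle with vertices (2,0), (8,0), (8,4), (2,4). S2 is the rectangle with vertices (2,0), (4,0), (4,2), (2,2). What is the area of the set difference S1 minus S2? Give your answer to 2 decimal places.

|S1∩S2|: x∈[2,4], y∈[0,2] → 2·2 = 4.
|S1| = 24.
|S1 ∖ S2| = |S1| − |S1∩S2| = 24 − 4 = 20.00.

20.00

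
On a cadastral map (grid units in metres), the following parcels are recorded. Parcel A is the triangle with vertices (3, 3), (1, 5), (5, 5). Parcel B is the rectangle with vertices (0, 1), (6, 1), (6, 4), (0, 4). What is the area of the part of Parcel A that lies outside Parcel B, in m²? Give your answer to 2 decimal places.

3.00

|Parcel A| = 4, |Parcel A∩Parcel B| = 1.
|Parcel A ∖ Parcel B| = |Parcel A| − |Parcel A∩Parcel B| = 4 − 1 = 3.00.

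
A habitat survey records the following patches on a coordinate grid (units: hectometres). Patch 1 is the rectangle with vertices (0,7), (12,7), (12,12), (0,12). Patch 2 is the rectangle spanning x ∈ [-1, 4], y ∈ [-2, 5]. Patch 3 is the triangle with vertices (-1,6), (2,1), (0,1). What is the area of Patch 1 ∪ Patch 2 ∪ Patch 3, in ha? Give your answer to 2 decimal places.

95.20

By inclusion–exclusion:
Individual areas: |Patch 1| = 60, |Patch 2| = 35, |Patch 3| = 5.
|Patch 1∩Patch 2| = 0 (no overlap).
|Patch 1∩Patch 3| = 0.
|Patch 2∩Patch 3| = 4.8.
|Patch 1∩Patch 2∩Patch 3| = 0.
|Patch 1 ∪ Patch 2 ∪ Patch 3| = 100 − 4.8 + 0 = 95.20.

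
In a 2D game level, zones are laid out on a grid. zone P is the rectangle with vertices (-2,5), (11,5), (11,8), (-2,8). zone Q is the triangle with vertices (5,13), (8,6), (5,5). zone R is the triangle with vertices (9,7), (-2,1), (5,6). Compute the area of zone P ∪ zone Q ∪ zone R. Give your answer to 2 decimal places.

By inclusion–exclusion:
Individual areas: |zone P| = 39, |zone Q| = 12, |zone R| = 6.5.
|zone P∩zone Q| = 6.6429.
|zone P∩zone R| = 3.0333.
|zone Q∩zone R| = 2.065.
|zone P∩zone Q∩zone R| = 2.065.
|zone P ∪ zone Q ∪ zone R| = 57.5 − 11.7412 + 2.065 = 47.82.

47.82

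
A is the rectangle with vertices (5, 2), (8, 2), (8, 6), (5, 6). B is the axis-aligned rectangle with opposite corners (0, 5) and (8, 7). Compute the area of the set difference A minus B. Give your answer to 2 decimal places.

|A∩B|: x∈[5,8], y∈[5,6] → 3·1 = 3.
|A| = 12.
|A ∖ B| = |A| − |A∩B| = 12 − 3 = 9.00.

9.00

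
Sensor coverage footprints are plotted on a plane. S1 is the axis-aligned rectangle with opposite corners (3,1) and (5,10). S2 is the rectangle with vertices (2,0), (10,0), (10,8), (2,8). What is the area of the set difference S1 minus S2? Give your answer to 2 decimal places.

4.00

|S1∩S2|: x∈[3,5], y∈[1,8] → 2·7 = 14.
|S1| = 18.
|S1 ∖ S2| = |S1| − |S1∩S2| = 18 − 14 = 4.00.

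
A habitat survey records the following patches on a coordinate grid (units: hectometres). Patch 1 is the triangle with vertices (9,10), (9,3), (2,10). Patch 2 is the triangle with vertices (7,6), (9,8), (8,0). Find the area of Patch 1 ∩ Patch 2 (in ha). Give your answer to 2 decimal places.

The intersection is the polygon with vertices (7.2,4.8), (7,6), (9,8), (8.444,3.556).
By the shoelace formula its area is 4.51.

4.51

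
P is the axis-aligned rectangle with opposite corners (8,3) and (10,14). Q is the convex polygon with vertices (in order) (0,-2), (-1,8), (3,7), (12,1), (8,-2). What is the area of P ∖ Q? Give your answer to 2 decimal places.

21.67

|P| = 22, |P∩Q| = 0.3333.
|P ∖ Q| = |P| − |P∩Q| = 22 − 0.3333 = 21.67.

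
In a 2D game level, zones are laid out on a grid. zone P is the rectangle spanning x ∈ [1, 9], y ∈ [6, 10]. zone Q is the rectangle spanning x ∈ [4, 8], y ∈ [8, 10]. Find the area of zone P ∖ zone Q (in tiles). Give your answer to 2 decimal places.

24.00

|zone P∩zone Q|: x∈[4,8], y∈[8,10] → 4·2 = 8.
|zone P| = 32.
|zone P ∖ zone Q| = |zone P| − |zone P∩zone Q| = 32 − 8 = 24.00.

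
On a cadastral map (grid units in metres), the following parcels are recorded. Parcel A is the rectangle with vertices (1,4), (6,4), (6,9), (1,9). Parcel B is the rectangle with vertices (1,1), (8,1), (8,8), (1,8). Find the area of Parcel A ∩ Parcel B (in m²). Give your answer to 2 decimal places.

|Parcel A∩Parcel B|: x∈[1,6], y∈[4,8] → 5·4 = 20.

20.00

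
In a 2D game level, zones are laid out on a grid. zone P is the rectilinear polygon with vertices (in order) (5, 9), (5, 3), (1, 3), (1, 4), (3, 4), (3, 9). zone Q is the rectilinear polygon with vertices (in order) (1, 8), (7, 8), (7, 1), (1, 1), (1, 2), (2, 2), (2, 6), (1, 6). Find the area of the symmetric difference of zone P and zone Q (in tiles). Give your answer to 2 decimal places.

30.00

|zone P| = 14, |zone Q| = 38, |zone P∩zone Q| = 11.
|zone P △ zone Q| = |zone P| + |zone Q| − 2·|zone P∩zone Q| = 14 + 38 − 22 = 30.00.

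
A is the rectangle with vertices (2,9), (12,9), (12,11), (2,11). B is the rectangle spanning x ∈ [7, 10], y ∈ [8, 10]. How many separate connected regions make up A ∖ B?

A ∖ B is a single connected region.

1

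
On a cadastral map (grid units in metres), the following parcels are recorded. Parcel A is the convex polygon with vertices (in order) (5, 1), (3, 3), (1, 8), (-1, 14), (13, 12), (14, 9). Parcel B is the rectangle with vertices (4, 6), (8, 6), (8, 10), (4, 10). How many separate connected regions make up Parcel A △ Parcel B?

Parcel A △ Parcel B is a single connected region.

1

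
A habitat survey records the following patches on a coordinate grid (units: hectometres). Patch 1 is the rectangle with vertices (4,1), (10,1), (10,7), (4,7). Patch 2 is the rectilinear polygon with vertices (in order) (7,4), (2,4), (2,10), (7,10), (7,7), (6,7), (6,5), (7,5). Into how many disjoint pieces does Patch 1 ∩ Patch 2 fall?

Patch 1 ∩ Patch 2 is a single connected region.

1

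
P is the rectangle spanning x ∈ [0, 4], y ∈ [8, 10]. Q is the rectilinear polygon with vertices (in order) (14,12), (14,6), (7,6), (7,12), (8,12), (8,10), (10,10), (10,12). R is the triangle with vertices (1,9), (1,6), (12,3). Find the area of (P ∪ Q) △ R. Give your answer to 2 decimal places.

|P ∪ Q| = 46.
|(P ∪ Q) ∩ R| = 0.9167.
|(P ∪ Q) △ R| = 46 + 16.5 − 1.8333 = 60.67.

60.67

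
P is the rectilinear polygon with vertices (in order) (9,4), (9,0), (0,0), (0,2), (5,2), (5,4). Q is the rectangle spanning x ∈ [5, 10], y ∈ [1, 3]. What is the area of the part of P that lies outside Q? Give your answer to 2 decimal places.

18.00

|P| = 26, |P∩Q| = 8.
|P ∖ Q| = |P| − |P∩Q| = 26 − 8 = 18.00.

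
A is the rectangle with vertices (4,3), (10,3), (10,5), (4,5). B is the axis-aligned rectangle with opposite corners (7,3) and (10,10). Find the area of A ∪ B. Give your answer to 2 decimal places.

27.00

By inclusion–exclusion:
Individual areas: |A| = 12, |B| = 21.
|A∩B|: x∈[7,10], y∈[3,5] → 3·2 = 6.
|A ∪ B| = 33 − 6 = 27.00.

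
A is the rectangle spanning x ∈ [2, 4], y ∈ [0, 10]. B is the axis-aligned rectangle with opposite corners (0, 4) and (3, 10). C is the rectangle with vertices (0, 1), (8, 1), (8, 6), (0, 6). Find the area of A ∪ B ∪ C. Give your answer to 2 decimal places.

By inclusion–exclusion:
Individual areas: |A| = 20, |B| = 18, |C| = 40.
|A∩B|: x∈[2,3], y∈[4,10] → 1·6 = 6.
|A∩C|: x∈[2,4], y∈[1,6] → 2·5 = 10.
|B∩C|: x∈[0,3], y∈[4,6] → 3·2 = 6.
|A∩B∩C| = 2.
|A ∪ B ∪ C| = 78 − 22 + 2 = 58.00.

58.00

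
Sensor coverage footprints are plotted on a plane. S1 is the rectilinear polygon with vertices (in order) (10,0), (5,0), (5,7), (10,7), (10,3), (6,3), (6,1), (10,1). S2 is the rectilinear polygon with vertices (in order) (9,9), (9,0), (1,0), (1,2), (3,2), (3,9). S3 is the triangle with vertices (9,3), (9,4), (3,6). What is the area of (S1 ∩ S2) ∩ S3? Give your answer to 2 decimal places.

The region (S1 ∩ S2) ∩ S3 is the polygon with vertices (5,5.333), (9,4), (9,3), (5,5).
By the shoelace formula its area is 2.67.

2.67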